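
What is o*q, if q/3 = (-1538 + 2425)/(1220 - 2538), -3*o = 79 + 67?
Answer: 64751/659 ≈ 98.256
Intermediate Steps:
o = -146/3 (o = -(79 + 67)/3 = -1/3*146 = -146/3 ≈ -48.667)
q = -2661/1318 (q = 3*((-1538 + 2425)/(1220 - 2538)) = 3*(887/(-1318)) = 3*(887*(-1/1318)) = 3*(-887/1318) = -2661/1318 ≈ -2.0190)
o*q = -146/3*(-2661/1318) = 64751/659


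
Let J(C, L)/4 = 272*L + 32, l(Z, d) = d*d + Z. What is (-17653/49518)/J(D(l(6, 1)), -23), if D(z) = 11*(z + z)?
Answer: 17653/1232800128 ≈ 1.4319e-5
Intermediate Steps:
l(Z, d) = Z + d² (l(Z, d) = d² + Z = Z + d²)
D(z) = 22*z (D(z) = 11*(2*z) = 22*z)
J(C, L) = 128 + 1088*L (J(C, L) = 4*(272*L + 32) = 4*(32 + 272*L) = 128 + 1088*L)
(-17653/49518)/J(D(l(6, 1)), -23) = (-17653/49518)/(128 + 1088*(-23)) = (-17653*1/49518)/(128 - 25024) = -17653/49518/(-24896) = -17653/49518*(-1/24896) = 17653/1232800128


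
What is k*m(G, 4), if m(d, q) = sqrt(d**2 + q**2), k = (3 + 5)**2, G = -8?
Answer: 256*sqrt(5) ≈ 572.43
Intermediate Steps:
k = 64 (k = 8**2 = 64)
k*m(G, 4) = 64*sqrt((-8)**2 + 4**2) = 64*sqrt(64 + 16) = 64*sqrt(80) = 64*(4*sqrt(5)) = 256*sqrt(5)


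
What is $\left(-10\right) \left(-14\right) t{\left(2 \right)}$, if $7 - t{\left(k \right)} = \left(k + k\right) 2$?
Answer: $-140$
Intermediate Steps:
$t{\left(k \right)} = 7 - 4 k$ ($t{\left(k \right)} = 7 - \left(k + k\right) 2 = 7 - 2 k 2 = 7 - 4 k$)
$\left(-10\right) \left(-14\right) t{\left(2 \right)} = \left(-10\right) \left(-14\right) \left(7 - 8\right) = 140 \left(7 - 8\right) = 140 \left(-1\right) = -140$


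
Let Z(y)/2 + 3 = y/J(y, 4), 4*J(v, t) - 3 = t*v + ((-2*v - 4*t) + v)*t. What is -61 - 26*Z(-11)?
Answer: 3507/61 ≈ 57.492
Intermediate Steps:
J(v, t) = ¾ + t*v/4 + t*(-v - 4*t)/4 (J(v, t) = ¾ + (t*v + ((-2*v - 4*t) + v)*t)/4 = ¾ + (t*v + ((-4*t - 2*v) + v)*t)/4 = ¾ + (t*v + (-v - 4*t)*t)/4 = ¾ + (t*v + t*(-v - 4*t))/4 = ¾ + (t*v/4 + t*(-v - 4*t)/4) = ¾ + t*v/4 + t*(-v - 4*t)/4)
Z(y) = -6 - 8*y/61 (Z(y) = -6 + 2*(y/(¾ - 1*4²)) = -6 + 2*(y/(¾ - 1*16)) = -6 + 2*(y/(¾ - 16)) = -6 + 2*(y/(-61/4)) = -6 + 2*(y*(-4/61)) = -6 + 2*(-4*y/61) = -6 - 8*y/61)
-61 - 26*Z(-11) = -61 - 26*(-6 - 8/61*(-11)) = -61 - 26*(-6 + 88/61) = -61 - 26*(-278/61) = -61 + 7228/61 = 3507/61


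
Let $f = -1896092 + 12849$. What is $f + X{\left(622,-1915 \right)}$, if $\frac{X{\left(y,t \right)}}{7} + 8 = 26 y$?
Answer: $-1770095$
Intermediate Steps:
$X{\left(y,t \right)} = -56 + 182 y$ ($X{\left(y,t \right)} = -56 + 7 \cdot 26 y = -56 + 182 y$)
$f = -1883243$
$f + X{\left(622,-1915 \right)} = -1883243 + \left(-56 + 182 \cdot 622\right) = -1883243 + \left(-56 + 113204\right) = -1883243 + 113148 = -1770095$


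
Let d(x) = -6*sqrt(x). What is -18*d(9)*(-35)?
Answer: -11340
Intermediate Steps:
-18*d(9)*(-35) = -(-108)*sqrt(9)*(-35) = -(-108)*3*(-35) = -18*(-18)*(-35) = 324*(-35) = -11340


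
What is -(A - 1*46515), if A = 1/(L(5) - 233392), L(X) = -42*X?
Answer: 10865997031/233602 ≈ 46515.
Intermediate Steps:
A = -1/233602 (A = 1/(-42*5 - 233392) = 1/(-210 - 233392) = 1/(-233602) = -1/233602 ≈ -4.2808e-6)
-(A - 1*46515) = -(-1/233602 - 1*46515) = -(-1/233602 - 46515) = -1*(-10865997031/233602) = 10865997031/233602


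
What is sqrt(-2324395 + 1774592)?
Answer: 19*I*sqrt(1523) ≈ 741.49*I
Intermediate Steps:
sqrt(-2324395 + 1774592) = sqrt(-549803) = 19*I*sqrt(1523)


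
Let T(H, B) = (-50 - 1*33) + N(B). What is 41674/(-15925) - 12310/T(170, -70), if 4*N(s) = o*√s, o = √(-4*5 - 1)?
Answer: 127902294902/865953725 - 172340*√30/54377 ≈ 130.34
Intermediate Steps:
o = I*√21 (o = √(-20 - 1) = √(-21) = I*√21 ≈ 4.5826*I)
N(s) = I*√21*√s/4 (N(s) = ((I*√21)*√s)/4 = (I*√21*√s)/4 = I*√21*√s/4)
T(H, B) = -83 + I*√21*√B/4 (T(H, B) = (-50 - 1*33) + I*√21*√B/4 = (-50 - 33) + I*√21*√B/4 = -83 + I*√21*√B/4)
41674/(-15925) - 12310/T(170, -70) = 41674/(-15925) - 12310/(-83 + I*√21*√(-70)/4) = 41674*(-1/15925) - 12310/(-83 + I*√21*(I*√70)/4) = -41674/15925 - 12310/(-83 - 7*√30/4)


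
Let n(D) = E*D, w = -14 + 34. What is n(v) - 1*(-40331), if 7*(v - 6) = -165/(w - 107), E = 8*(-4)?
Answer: 8146457/203 ≈ 40130.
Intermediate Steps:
w = 20
E = -32
v = 1273/203 (v = 6 + (-165/(20 - 107))/7 = 6 + (-165/(-87))/7 = 6 + (-165*(-1/87))/7 = 6 + (⅐)*(55/29) = 6 + 55/203 = 1273/203 ≈ 6.2709)
n(D) = -32*D
n(v) - 1*(-40331) = -32*1273/203 - 1*(-40331) = -40736/203 + 40331 = 8146457/203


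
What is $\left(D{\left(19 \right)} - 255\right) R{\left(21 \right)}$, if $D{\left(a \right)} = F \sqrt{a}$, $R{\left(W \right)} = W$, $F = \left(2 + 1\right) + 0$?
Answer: $-5355 + 63 \sqrt{19} \approx -5080.4$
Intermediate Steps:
$F = 3$ ($F = 3 + 0 = 3$)
$D{\left(a \right)} = 3 \sqrt{a}$
$\left(D{\left(19 \right)} - 255\right) R{\left(21 \right)} = \left(3 \sqrt{19} - 255\right) 21 = \left(-255 + 3 \sqrt{19}\right) 21 = -5355 + 63 \sqrt{19}$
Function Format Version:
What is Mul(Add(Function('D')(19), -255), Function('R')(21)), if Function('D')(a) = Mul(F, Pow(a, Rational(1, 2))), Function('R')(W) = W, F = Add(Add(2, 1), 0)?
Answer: Add(-5355, Mul(63, Pow(19, Rational(1, 2)))) ≈ -5080.4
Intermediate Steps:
F = 3 (F = Add(3, 0) = 3)
Function('D')(a) = Mul(3, Pow(a, Rational(1, 2)))
Mul(Add(Function('D')(19), -255), Function('R')(21)) = Mul(Add(Mul(3, Pow(19, Rational(1, 2))), -255), 21) = Mul(Add(-255, Mul(3, Pow(19, Rational(1, 2)))), 21) = Add(-5355, Mul(63, Pow(19, Rational(1, 2))))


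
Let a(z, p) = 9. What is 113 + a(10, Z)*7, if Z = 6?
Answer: 176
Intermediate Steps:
113 + a(10, Z)*7 = 113 + 9*7 = 113 + 63 = 176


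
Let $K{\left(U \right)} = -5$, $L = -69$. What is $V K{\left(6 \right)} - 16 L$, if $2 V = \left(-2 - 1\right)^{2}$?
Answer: $\frac{2163}{2} \approx 1081.5$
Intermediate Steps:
$V = \frac{9}{2}$ ($V = \frac{\left(-2 - 1\right)^{2}}{2} = \frac{\left(-3\right)^{2}}{2} = \frac{1}{2} \cdot 9 = \frac{9}{2} \approx 4.5$)
$V K{\left(6 \right)} - 16 L = \frac{9}{2} \left(-5\right) - -1104 = - \frac{45}{2} + 1104 = \frac{2163}{2}$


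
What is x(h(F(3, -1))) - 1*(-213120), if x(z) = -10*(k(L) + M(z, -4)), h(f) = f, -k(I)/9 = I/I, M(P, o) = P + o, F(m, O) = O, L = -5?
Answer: 213260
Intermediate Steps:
k(I) = -9 (k(I) = -9*I/I = -9*1 = -9)
x(z) = 130 - 10*z (x(z) = -10*(-9 + (z - 4)) = -10*(-9 + (-4 + z)) = -10*(-13 + z) = 130 - 10*z)
x(h(F(3, -1))) - 1*(-213120) = (130 - 10*(-1)) - 1*(-213120) = (130 + 10) + 213120 = 140 + 213120 = 213260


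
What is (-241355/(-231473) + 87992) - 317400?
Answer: -53101516629/231473 ≈ -2.2941e+5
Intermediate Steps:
(-241355/(-231473) + 87992) - 317400 = (-241355*(-1/231473) + 87992) - 317400 = (241355/231473 + 87992) - 317400 = 20368013571/231473 - 317400 = -53101516629/231473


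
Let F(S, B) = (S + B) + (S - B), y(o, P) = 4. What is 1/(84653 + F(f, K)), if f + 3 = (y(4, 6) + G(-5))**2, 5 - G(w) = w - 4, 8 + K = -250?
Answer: 1/85295 ≈ 1.1724e-5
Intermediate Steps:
K = -258 (K = -8 - 250 = -258)
G(w) = 9 - w (G(w) = 5 - (w - 4) = 5 - (-4 + w) = 5 + (4 - w) = 9 - w)
f = 321 (f = -3 + (4 + (9 - 1*(-5)))**2 = -3 + (4 + (9 + 5))**2 = -3 + (4 + 14)**2 = -3 + 18**2 = -3 + 324 = 321)
F(S, B) = 2*S (F(S, B) = (B + S) + (S - B) = 2*S)
1/(84653 + F(f, K)) = 1/(84653 + 2*321) = 1/(84653 + 642) = 1/85295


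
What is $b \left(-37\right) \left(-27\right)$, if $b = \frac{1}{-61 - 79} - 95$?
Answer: $- \frac{13287699}{140} \approx -94912.0$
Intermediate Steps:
$b = - \frac{13301}{140}$ ($b = \frac{1}{-140} - 95 = - \frac{1}{140} - 95 = - \frac{13301}{140} \approx -95.007$)
$b \left(-37\right) \left(-27\right) = \left(- \frac{13301}{140}\right) \left(-37\right) \left(-27\right) = \frac{492137}{140} \left(-27\right) = - \frac{13287699}{140}$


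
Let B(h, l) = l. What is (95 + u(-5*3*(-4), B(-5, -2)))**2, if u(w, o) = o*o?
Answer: 9801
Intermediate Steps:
u(w, o) = o**2
(95 + u(-5*3*(-4), B(-5, -2)))**2 = (95 + (-2)**2)**2 = (95 + 4)**2 = 99**2 = 9801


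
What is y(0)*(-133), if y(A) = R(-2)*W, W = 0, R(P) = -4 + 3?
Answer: 0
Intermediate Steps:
R(P) = -1
y(A) = 0 (y(A) = -1*0 = 0)
y(0)*(-133) = 0*(-133) = 0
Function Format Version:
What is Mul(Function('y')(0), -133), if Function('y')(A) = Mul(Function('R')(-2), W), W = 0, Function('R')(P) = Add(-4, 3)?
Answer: 0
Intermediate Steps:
Function('R')(P) = -1
Function('y')(A) = 0 (Function('y')(A) = Mul(-1, 0) = 0)
Mul(Function('y')(0), -133) = Mul(0, -133) = 0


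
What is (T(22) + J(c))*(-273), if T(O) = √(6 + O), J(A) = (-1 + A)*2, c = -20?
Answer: 11466 - 546*√7 ≈ 10021.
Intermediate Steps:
J(A) = -2 + 2*A
(T(22) + J(c))*(-273) = (√(6 + 22) + (-2 + 2*(-20)))*(-273) = (√28 + (-2 - 40))*(-273) = (2*√7 - 42)*(-273) = (-42 + 2*√7)*(-273) = 11466 - 546*√7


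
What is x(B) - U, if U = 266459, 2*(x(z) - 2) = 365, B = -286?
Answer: -532549/2 ≈ -2.6627e+5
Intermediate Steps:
x(z) = 369/2 (x(z) = 2 + (½)*365 = 2 + 365/2 = 369/2)
x(B) - U = 369/2 - 1*266459 = 369/2 - 266459 = -532549/2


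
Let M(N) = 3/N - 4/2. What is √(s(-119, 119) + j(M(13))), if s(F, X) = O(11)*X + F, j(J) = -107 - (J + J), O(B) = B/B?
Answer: I*√17485/13 ≈ 10.172*I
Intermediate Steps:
O(B) = 1
M(N) = -2 + 3/N (M(N) = 3/N - 4*½ = 3/N - 2 = -2 + 3/N)
j(J) = -107 - 2*J
s(F, X) = F + X (s(F, X) = 1*X + F = X + F = F + X)
√(s(-119, 119) + j(M(13))) = √((-119 + 119) + (-107 - 2*(-2 + 3/13))) = √(0 + (-107 - 2*(-2 + 3*(1/13)))) = √(0 + (-107 - 2*(-2 + 3/13))) = √(0 + (-107 - 2*(-23/13))) = √(0 + (-107 + 46/13)) = √(0 - 1345/13) = √(-1345/13) = I*√17485/13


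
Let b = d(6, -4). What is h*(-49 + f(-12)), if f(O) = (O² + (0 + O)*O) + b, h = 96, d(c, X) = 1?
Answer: 23040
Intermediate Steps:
b = 1
f(O) = 1 + 2*O² (f(O) = (O² + (0 + O)*O) + 1 = (O² + O*O) + 1 = (O² + O²) + 1 = 2*O² + 1 = 1 + 2*O²)
h*(-49 + f(-12)) = 96*(-49 + (1 + 2*(-12)²)) = 96*(-49 + (1 + 2*144)) = 96*(-49 + (1 + 288)) = 96*(-49 + 289) = 96*240 = 23040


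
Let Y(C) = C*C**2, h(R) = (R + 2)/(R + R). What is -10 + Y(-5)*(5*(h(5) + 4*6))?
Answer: -30895/2 ≈ -15448.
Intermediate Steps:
h(R) = (2 + R)/(2*R) (h(R) = (2 + R)/((2*R)) = (2 + R)*(1/(2*R)) = (2 + R)/(2*R))
Y(C) = C**3
-10 + Y(-5)*(5*(h(5) + 4*6)) = -10 + (-5)**3*(5*((1/2)*(2 + 5)/5 + 4*6)) = -10 - 625*((1/2)*(1/5)*7 + 24) = -10 - 625*(7/10 + 24) = -10 - 625*247/10 = -10 - 125*247/2 = -10 - 30875/2 = -30895/2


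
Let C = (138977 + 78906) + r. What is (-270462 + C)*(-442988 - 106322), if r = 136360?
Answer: -46021741110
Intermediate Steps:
C = 354243 (C = (138977 + 78906) + 136360 = 217883 + 136360 = 354243)
(-270462 + C)*(-442988 - 106322) = (-270462 + 354243)*(-442988 - 106322) = 83781*(-549310) = -46021741110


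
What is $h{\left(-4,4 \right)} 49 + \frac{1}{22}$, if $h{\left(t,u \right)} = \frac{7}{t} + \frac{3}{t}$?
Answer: $- \frac{1347}{11} \approx -122.45$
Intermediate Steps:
$h{\left(t,u \right)} = \frac{10}{t}$
$h{\left(-4,4 \right)} 49 + \frac{1}{22} = \frac{10}{-4} \cdot 49 + \frac{1}{22} = 10 \left(- \frac{1}{4}\right) 49 + \frac{1}{22} = \left(- \frac{5}{2}\right) 49 + \frac{1}{22} = - \frac{245}{2} + \frac{1}{22} = - \frac{1347}{11}$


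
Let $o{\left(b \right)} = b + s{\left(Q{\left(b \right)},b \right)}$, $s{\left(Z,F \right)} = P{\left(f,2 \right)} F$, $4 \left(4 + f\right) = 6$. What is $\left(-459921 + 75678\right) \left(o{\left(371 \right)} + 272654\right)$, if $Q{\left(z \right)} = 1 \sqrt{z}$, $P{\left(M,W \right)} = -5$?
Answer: $-104195174310$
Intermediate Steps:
$f = - \frac{5}{2}$ ($f = -4 + \frac{1}{4} \cdot 6 = -4 + \frac{3}{2} = - \frac{5}{2} \approx -2.5$)
$Q{\left(z \right)} = \sqrt{z}$
$s{\left(Z,F \right)} = - 5 F$
$o{\left(b \right)} = - 4 b$ ($o{\left(b \right)} = b - 5 b = - 4 b$)
$\left(-459921 + 75678\right) \left(o{\left(371 \right)} + 272654\right) = \left(-459921 + 75678\right) \left(\left(-4\right) 371 + 272654\right) = - 384243 \left(-1484 + 272654\right) = \left(-384243\right) 271170 = -104195174310$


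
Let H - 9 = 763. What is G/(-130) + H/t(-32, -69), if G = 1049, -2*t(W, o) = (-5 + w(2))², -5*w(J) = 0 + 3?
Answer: -182513/3185 ≈ -57.304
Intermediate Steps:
w(J) = -⅗ (w(J) = -(0 + 3)/5 = -⅕*3 = -⅗)
t(W, o) = -392/25 (t(W, o) = -(-5 - ⅗)²/2 = -(-28/5)²/2 = -½*784/25 = -392/25)
H = 772 (H = 9 + 763 = 772)
G/(-130) + H/t(-32, -69) = 1049/(-130) + 772/(-392/25) = 1049*(-1/130) + 772*(-25/392) = -1049/130 - 4825/98 = -182513/3185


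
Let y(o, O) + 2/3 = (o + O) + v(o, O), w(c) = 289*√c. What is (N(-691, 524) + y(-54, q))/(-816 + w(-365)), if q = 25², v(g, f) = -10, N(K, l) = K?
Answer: 6272/1832413 + 392*I*√365/323367 ≈ 0.0034228 + 0.02316*I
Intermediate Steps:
q = 625
y(o, O) = -32/3 + O + o (y(o, O) = -⅔ + ((o + O) - 10) = -⅔ + ((O + o) - 10) = -⅔ + (-10 + O + o) = -32/3 + O + o)
(N(-691, 524) + y(-54, q))/(-816 + w(-365)) = (-691 + (-32/3 + 625 - 54))/(-816 + 289*√(-365)) = (-691 + 1681/3)/(-816 + 289*(I*√365)) = -392/(3*(-816 + 289*I*√365))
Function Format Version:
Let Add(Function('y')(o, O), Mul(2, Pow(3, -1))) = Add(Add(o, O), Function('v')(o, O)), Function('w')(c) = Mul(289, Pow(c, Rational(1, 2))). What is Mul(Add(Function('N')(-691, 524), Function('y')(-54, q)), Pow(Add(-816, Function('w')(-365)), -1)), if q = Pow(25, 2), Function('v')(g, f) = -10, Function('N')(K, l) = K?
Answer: Add(Rational(6272, 1832413), Mul(Rational(392, 323367), I, Pow(365, Rational(1, 2)))) ≈ Add(0.0034228, Mul(0.023160, I))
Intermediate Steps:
q = 625
Function('y')(o, O) = Add(Rational(-32, 3), O, o) (Function('y')(o, O) = Add(Rational(-2, 3), Add(Add(o, O), -10)) = Add(Rational(-2, 3), Add(Add(O, o), -10)) = Add(Rational(-2, 3), Add(-10, O, o)) = Add(Rational(-32, 3), O, o))
Mul(Add(Function('N')(-691, 524), Function('y')(-54, q)), Pow(Add(-816, Function('w')(-365)), -1)) = Mul(Add(-691, Add(Rational(-32, 3), 625, -54)), Pow(Add(-816, Mul(289, Pow(-365, Rational(1, 2)))), -1)) = Mul(Add(-691, Rational(1681, 3)), Pow(Add(-816, Mul(289, Mul(I, Pow(365, Rational(1, 2))))), -1)) = Mul(Rational(-392, 3), Pow(Add(-816, Mul(289, I, Pow(365, Rational(1, 2)))), -1))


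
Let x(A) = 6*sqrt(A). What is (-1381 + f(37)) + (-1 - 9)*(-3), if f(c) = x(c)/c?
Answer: -1351 + 6*sqrt(37)/37 ≈ -1350.0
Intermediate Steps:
f(c) = 6/sqrt(c) (f(c) = (6*sqrt(c))/c = 6/sqrt(c))
(-1381 + f(37)) + (-1 - 9)*(-3) = (-1381 + 6/sqrt(37)) + (-1 - 9)*(-3) = (-1381 + 6*(sqrt(37)/37)) - 10*(-3) = (-1381 + 6*sqrt(37)/37) + 30 = -1351 + 6*sqrt(37)/37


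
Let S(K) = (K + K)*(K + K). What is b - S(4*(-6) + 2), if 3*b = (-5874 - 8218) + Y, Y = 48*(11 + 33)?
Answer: -17788/3 ≈ -5929.3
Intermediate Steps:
Y = 2112 (Y = 48*44 = 2112)
S(K) = 4*K**2 (S(K) = (2*K)*(2*K) = 4*K**2)
b = -11980/3 (b = ((-5874 - 8218) + 2112)/3 = (-14092 + 2112)/3 = (1/3)*(-11980) = -11980/3 ≈ -3993.3)
b - S(4*(-6) + 2) = -11980/3 - 4*(4*(-6) + 2)**2 = -11980/3 - 4*(-24 + 2)**2 = -11980/3 - 4*(-22)**2 = -11980/3 - 4*484 = -11980/3 - 1*1936 = -11980/3 - 1936 = -17788/3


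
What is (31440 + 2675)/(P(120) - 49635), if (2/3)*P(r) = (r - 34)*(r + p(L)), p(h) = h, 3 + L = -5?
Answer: -34115/35187 ≈ -0.96953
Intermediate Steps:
L = -8 (L = -3 - 5 = -8)
P(r) = 3*(-34 + r)*(-8 + r)/2 (P(r) = 3*((r - 34)*(r - 8))/2 = 3*((-34 + r)*(-8 + r))/2 = 3*(-34 + r)*(-8 + r)/2)
(31440 + 2675)/(P(120) - 49635) = (31440 + 2675)/((408 - 63*120 + (3/2)*120²) - 49635) = 34115/((408 - 7560 + (3/2)*14400) - 49635) = 34115/((408 - 7560 + 21600) - 49635) = 34115/(14448 - 49635) = 34115/(-35187) = 34115*(-1/35187) = -34115/35187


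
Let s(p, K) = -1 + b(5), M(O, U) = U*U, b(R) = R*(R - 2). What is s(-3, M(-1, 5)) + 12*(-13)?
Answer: -142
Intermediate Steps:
b(R) = R*(-2 + R)
M(O, U) = U**2
s(p, K) = 14 (s(p, K) = -1 + 5*(-2 + 5) = -1 + 5*3 = -1 + 15 = 14)
s(-3, M(-1, 5)) + 12*(-13) = 14 + 12*(-13) = 14 - 156 = -142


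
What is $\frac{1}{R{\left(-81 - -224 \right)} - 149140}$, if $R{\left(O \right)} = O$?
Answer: $- \frac{1}{148997} \approx -6.7115 \cdot 10^{-6}$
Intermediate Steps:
$\frac{1}{R{\left(-81 - -224 \right)} - 149140} = \frac{1}{\left(-81 - -224\right) - 149140} = \frac{1}{\left(-81 + 224\right) - 149140} = \frac{1}{143 - 149140} = \frac{1}{-148997} = - \frac{1}{148997}$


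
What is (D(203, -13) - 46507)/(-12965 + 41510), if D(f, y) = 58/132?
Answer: -3069433/1883970 ≈ -1.6292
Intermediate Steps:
D(f, y) = 29/66 (D(f, y) = 58*(1/132) = 29/66)
(D(203, -13) - 46507)/(-12965 + 41510) = (29/66 - 46507)/(-12965 + 41510) = -3069433/66/28545 = -3069433/66*1/28545 = -3069433/1883970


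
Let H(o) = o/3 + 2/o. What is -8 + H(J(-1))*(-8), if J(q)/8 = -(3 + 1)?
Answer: 467/6 ≈ 77.833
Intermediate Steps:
J(q) = -32 (J(q) = 8*(-(3 + 1)) = 8*(-1*4) = 8*(-4) = -32)
H(o) = 2/o + o/3 (H(o) = o*(⅓) + 2/o = o/3 + 2/o = 2/o + o/3)
-8 + H(J(-1))*(-8) = -8 + (2/(-32) + (⅓)*(-32))*(-8) = -8 + (2*(-1/32) - 32/3)*(-8) = -8 + (-1/16 - 32/3)*(-8) = -8 - 515/48*(-8) = -8 + 515/6 = 467/6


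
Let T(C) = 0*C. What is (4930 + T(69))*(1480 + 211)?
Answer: 8336630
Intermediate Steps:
T(C) = 0
(4930 + T(69))*(1480 + 211) = (4930 + 0)*(1480 + 211) = 4930*1691 = 8336630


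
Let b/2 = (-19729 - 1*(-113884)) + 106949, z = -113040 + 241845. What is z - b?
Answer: -273403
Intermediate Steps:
z = 128805
b = 402208 (b = 2*((-19729 - 1*(-113884)) + 106949) = 2*((-19729 + 113884) + 106949) = 2*(94155 + 106949) = 2*201104 = 402208)
z - b = 128805 - 1*402208 = 128805 - 402208 = -273403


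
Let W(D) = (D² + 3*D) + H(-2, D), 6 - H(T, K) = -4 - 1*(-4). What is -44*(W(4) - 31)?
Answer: -132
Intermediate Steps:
H(T, K) = 6 (H(T, K) = 6 - (-4 - 1*(-4)) = 6 - (-4 + 4) = 6 - 1*0 = 6 + 0 = 6)
W(D) = 6 + D² + 3*D (W(D) = (D² + 3*D) + 6 = 6 + D² + 3*D)
-44*(W(4) - 31) = -44*((6 + 4² + 3*4) - 31) = -44*((6 + 16 + 12) - 31) = -44*(34 - 31) = -44*3 = -132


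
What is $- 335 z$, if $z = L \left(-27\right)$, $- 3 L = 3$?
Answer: $-9045$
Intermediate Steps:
$L = -1$ ($L = \left(- \frac{1}{3}\right) 3 = -1$)
$z = 27$ ($z = \left(-1\right) \left(-27\right) = 27$)
$- 335 z = \left(-335\right) 27 = -9045$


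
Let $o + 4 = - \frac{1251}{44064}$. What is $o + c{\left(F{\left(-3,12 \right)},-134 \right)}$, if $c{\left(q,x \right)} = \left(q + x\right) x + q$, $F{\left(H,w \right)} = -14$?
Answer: $\frac{97009205}{4896} \approx 19814.0$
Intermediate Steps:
$o = - \frac{19723}{4896}$ ($o = -4 - \frac{1251}{44064} = -4 - \frac{139}{4896} = - \frac{19723}{4896} \approx -4.0284$)
$c{\left(q,x \right)} = q + x \left(q + x\right)$ ($c{\left(q,x \right)} = x \left(q + x\right) + q = q + x \left(q + x\right)$)
$o + c{\left(F{\left(-3,12 \right)},-134 \right)} = - \frac{19723}{4896} - \left(-1862 - 17956\right) = - \frac{19723}{4896} + \left(-14 + 17956 + 1876\right) = - \frac{19723}{4896} + 19818 = \frac{97009205}{4896}$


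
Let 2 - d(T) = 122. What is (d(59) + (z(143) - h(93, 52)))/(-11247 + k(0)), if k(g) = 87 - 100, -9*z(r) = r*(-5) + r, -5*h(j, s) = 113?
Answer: 1523/506700 ≈ 0.0030057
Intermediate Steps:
h(j, s) = -113/5 (h(j, s) = -⅕*113 = -113/5)
z(r) = 4*r/9 (z(r) = -(r*(-5) + r)/9 = -(-5*r + r)/9 = -(-4)*r/9 = 4*r/9)
k(g) = -13
d(T) = -120 (d(T) = 2 - 1*122 = 2 - 122 = -120)
(d(59) + (z(143) - h(93, 52)))/(-11247 + k(0)) = (-120 + ((4/9)*143 - 1*(-113/5)))/(-11247 - 13) = (-120 + (572/9 + 113/5))/(-11260) = (-120 + 3877/45)*(-1/11260) = -1523/45*(-1/11260) = 1523/506700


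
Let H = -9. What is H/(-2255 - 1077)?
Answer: 9/3332 ≈ 0.0027011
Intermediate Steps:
H/(-2255 - 1077) = -9/(-2255 - 1077) = -9/(-3332) = -1/3332*(-9) = 9/3332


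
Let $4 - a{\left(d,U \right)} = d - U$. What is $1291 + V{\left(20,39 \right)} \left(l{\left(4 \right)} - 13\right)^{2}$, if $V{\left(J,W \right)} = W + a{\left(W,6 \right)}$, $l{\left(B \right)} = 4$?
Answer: $2101$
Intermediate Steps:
$a{\left(d,U \right)} = 4 + U - d$ ($a{\left(d,U \right)} = 4 - \left(d - U\right) = 4 + \left(U - d\right) = 4 + U - d$)
$V{\left(J,W \right)} = 10$ ($V{\left(J,W \right)} = W + \left(4 + 6 - W\right) = W - \left(-10 + W\right) = 10$)
$1291 + V{\left(20,39 \right)} \left(l{\left(4 \right)} - 13\right)^{2} = 1291 + 10 \left(4 - 13\right)^{2} = 1291 + 10 \left(-9\right)^{2} = 1291 + 10 \cdot 81 = 1291 + 810 = 2101$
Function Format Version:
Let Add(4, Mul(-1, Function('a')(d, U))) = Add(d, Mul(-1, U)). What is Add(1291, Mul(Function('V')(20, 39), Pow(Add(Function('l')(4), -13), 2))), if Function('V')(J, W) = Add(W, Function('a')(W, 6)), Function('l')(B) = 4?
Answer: 2101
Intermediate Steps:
Function('a')(d, U) = Add(4, U, Mul(-1, d)) (Function('a')(d, U) = Add(4, Mul(-1, Add(d, Mul(-1, U)))) = Add(4, Add(U, Mul(-1, d))) = Add(4, U, Mul(-1, d)))
Function('V')(J, W) = 10 (Function('V')(J, W) = Add(W, Add(4, 6, Mul(-1, W))) = Add(W, Add(10, Mul(-1, W))) = 10)
Add(1291, Mul(Function('V')(20, 39), Pow(Add(Function('l')(4), -13), 2))) = Add(1291, Mul(10, Pow(Add(4, -13), 2))) = Add(1291, Mul(10, Pow(-9, 2))) = Add(1291, Mul(10, 81)) = Add(1291, 810) = 2101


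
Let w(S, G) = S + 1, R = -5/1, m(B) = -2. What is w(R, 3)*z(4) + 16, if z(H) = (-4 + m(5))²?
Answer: -128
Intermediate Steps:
R = -5 (R = -5*1 = -5)
w(S, G) = 1 + S
z(H) = 36 (z(H) = (-4 - 2)² = (-6)² = 36)
w(R, 3)*z(4) + 16 = (1 - 5)*36 + 16 = -4*36 + 16 = -144 + 16 = -128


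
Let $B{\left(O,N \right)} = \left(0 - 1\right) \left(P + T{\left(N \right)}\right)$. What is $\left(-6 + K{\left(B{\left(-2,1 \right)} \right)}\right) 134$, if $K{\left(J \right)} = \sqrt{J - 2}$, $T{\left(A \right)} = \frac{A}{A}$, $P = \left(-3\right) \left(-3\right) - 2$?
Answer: $-804 + 134 i \sqrt{10} \approx -804.0 + 423.75 i$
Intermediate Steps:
$P = 7$ ($P = 9 - 2 = 7$)
$T{\left(A \right)} = 1$
$B{\left(O,N \right)} = -8$ ($B{\left(O,N \right)} = \left(0 - 1\right) \left(7 + 1\right) = \left(-1\right) 8 = -8$)
$K{\left(J \right)} = \sqrt{-2 + J}$
$\left(-6 + K{\left(B{\left(-2,1 \right)} \right)}\right) 134 = \left(-6 + \sqrt{-2 - 8}\right) 134 = \left(-6 + \sqrt{-10}\right) 134 = \left(-6 + i \sqrt{10}\right) 134 = -804 + 134 i \sqrt{10}$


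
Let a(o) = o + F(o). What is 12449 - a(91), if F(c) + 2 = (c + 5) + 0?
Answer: 12264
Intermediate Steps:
F(c) = 3 + c (F(c) = -2 + ((c + 5) + 0) = -2 + ((5 + c) + 0) = -2 + (5 + c) = 3 + c)
a(o) = 3 + 2*o (a(o) = o + (3 + o) = 3 + 2*o)
12449 - a(91) = 12449 - (3 + 2*91) = 12449 - (3 + 182) = 12449 - 1*185 = 12449 - 185 = 12264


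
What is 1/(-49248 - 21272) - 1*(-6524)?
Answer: 460072479/70520 ≈ 6524.0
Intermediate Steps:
1/(-49248 - 21272) - 1*(-6524) = 1/(-70520) + 6524 = -1/70520 + 6524 = 460072479/70520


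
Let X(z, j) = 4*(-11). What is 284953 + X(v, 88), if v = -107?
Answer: 284909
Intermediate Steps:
X(z, j) = -44
284953 + X(v, 88) = 284953 - 44 = 284909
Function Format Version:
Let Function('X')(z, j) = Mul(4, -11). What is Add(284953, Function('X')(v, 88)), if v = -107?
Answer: 284909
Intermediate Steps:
Function('X')(z, j) = -44
Add(284953, Function('X')(v, 88)) = Add(284953, -44) = 284909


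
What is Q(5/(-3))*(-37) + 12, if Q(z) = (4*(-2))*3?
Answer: 900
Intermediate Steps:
Q(z) = -24 (Q(z) = -8*3 = -24)
Q(5/(-3))*(-37) + 12 = -24*(-37) + 12 = 888 + 12 = 900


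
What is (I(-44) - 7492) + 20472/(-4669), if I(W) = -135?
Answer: -35630935/4669 ≈ -7631.4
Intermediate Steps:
(I(-44) - 7492) + 20472/(-4669) = (-135 - 7492) + 20472/(-4669) = -7627 + 20472*(-1/4669) = -7627 - 20472/4669 = -35630935/4669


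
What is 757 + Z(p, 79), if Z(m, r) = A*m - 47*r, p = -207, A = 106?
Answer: -24898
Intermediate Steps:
Z(m, r) = -47*r + 106*m (Z(m, r) = 106*m - 47*r = -47*r + 106*m)
757 + Z(p, 79) = 757 + (-47*79 + 106*(-207)) = 757 + (-3713 - 21942) = 757 - 25655 = -24898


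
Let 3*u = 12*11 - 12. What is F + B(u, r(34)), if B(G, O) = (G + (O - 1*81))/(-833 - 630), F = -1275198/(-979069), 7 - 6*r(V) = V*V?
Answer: 598070919/409250842 ≈ 1.4614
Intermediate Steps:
r(V) = 7/6 - V²/6 (r(V) = 7/6 - V*V/6 = 7/6 - V²/6)
u = 40 (u = (12*11 - 12)/3 = (132 - 12)/3 = (⅓)*120 = 40)
F = 1275198/979069 (F = -1275198*(-1/979069) = 1275198/979069 ≈ 1.3025)
B(G, O) = 81/1463 - G/1463 - O/1463 (B(G, O) = (G + (O - 81))/(-1463) = (G + (-81 + O))*(-1/1463) = (-81 + G + O)*(-1/1463) = 81/1463 - G/1463 - O/1463)
F + B(u, r(34)) = 1275198/979069 + (81/1463 - 1/1463*40 - (7/6 - ⅙*34²)/1463) = 1275198/979069 + (81/1463 - 40/1463 - (7/6 - ⅙*1156)/1463) = 1275198/979069 + (81/1463 - 40/1463 - (7/6 - 578/3)/1463) = 1275198/979069 + (81/1463 - 40/1463 - 1/1463*(-383/2)) = 1275198/979069 + (81/1463 - 40/1463 + 383/2926) = 1275198/979069 + 465/2926 = 598070919/409250842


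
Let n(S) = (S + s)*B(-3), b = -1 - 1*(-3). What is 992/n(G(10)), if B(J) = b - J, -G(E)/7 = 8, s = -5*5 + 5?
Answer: -248/95 ≈ -2.6105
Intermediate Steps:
b = 2 (b = -1 + 3 = 2)
s = -20 (s = -25 + 5 = -20)
G(E) = -56 (G(E) = -7*8 = -56)
B(J) = 2 - J
n(S) = -100 + 5*S (n(S) = (S - 20)*(2 - 1*(-3)) = (-20 + S)*(2 + 3) = (-20 + S)*5 = -100 + 5*S)
992/n(G(10)) = 992/(-100 + 5*(-56)) = 992/(-100 - 280) = 992/(-380) = 992*(-1/380) = -248/95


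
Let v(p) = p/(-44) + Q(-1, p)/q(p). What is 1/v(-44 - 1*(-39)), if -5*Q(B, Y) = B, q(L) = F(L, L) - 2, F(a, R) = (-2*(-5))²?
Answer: 10780/1247 ≈ 8.6447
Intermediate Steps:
F(a, R) = 100 (F(a, R) = 10² = 100)
q(L) = 98 (q(L) = 100 - 2 = 98)
Q(B, Y) = -B/5
v(p) = 1/490 - p/44 (v(p) = p/(-44) - ⅕*(-1)/98 = p*(-1/44) + (⅕)*(1/98) = -p/44 + 1/490 = 1/490 - p/44)
1/v(-44 - 1*(-39)) = 1/(1/490 - (-44 - 1*(-39))/44) = 1/(1/490 - (-44 + 39)/44) = 1/(1/490 - 1/44*(-5)) = 1/(1/490 + 5/44) = 1/(1247/10780) = 10780/1247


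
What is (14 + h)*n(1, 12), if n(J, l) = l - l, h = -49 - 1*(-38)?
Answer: 0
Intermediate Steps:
h = -11 (h = -49 + 38 = -11)
n(J, l) = 0
(14 + h)*n(1, 12) = (14 - 11)*0 = 3*0 = 0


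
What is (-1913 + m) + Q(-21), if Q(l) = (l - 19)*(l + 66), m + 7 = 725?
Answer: -2995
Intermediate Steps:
m = 718 (m = -7 + 725 = 718)
Q(l) = (-19 + l)*(66 + l)
(-1913 + m) + Q(-21) = (-1913 + 718) + (-1254 + (-21)² + 47*(-21)) = -1195 + (-1254 + 441 - 987) = -1195 - 1800 = -2995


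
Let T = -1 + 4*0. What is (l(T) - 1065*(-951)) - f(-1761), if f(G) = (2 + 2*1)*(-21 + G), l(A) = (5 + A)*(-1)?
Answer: 1019939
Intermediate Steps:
T = -1 (T = -1 + 0 = -1)
l(A) = -5 - A
f(G) = -84 + 4*G (f(G) = (2 + 2)*(-21 + G) = 4*(-21 + G) = -84 + 4*G)
(l(T) - 1065*(-951)) - f(-1761) = ((-5 - 1*(-1)) - 1065*(-951)) - (-84 + 4*(-1761)) = ((-5 + 1) + 1012815) - (-84 - 7044) = (-4 + 1012815) - 1*(-7128) = 1012811 + 7128 = 1019939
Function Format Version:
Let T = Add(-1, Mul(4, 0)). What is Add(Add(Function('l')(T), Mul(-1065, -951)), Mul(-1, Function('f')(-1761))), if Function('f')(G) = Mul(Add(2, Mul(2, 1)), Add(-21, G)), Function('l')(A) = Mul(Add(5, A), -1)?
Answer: 1019939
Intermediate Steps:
T = -1 (T = Add(-1, 0) = -1)
Function('l')(A) = Add(-5, Mul(-1, A))
Function('f')(G) = Add(-84, Mul(4, G)) (Function('f')(G) = Mul(Add(2, 2), Add(-21, G)) = Mul(4, Add(-21, G)) = Add(-84, Mul(4, G)))
Add(Add(Function('l')(T), Mul(-1065, -951)), Mul(-1, Function('f')(-1761))) = Add(Add(Add(-5, Mul(-1, -1)), Mul(-1065, -951)), Mul(-1, Add(-84, Mul(4, -1761)))) = Add(Add(Add(-5, 1), 1012815), Mul(-1, Add(-84, -7044))) = Add(Add(-4, 1012815), Mul(-1, -7128)) = Add(1012811, 7128) = 1019939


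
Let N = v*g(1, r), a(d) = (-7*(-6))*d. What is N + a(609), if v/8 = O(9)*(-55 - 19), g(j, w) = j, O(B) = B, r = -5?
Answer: 20250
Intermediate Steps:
v = -5328 (v = 8*(9*(-55 - 19)) = 8*(9*(-74)) = 8*(-666) = -5328)
a(d) = 42*d
N = -5328 (N = -5328*1 = -5328)
N + a(609) = -5328 + 42*609 = -5328 + 25578 = 20250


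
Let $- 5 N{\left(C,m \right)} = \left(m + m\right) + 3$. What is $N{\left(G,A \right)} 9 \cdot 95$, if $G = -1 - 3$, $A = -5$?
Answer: $1197$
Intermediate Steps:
$G = -4$ ($G = -1 - 3 = -4$)
$N{\left(C,m \right)} = - \frac{3}{5} - \frac{2 m}{5}$ ($N{\left(C,m \right)} = - \frac{\left(m + m\right) + 3}{5} = - \frac{2 m + 3}{5} = - \frac{3 + 2 m}{5} = - \frac{3}{5} - \frac{2 m}{5}$)
$N{\left(G,A \right)} 9 \cdot 95 = \left(- \frac{3}{5} - -2\right) 9 \cdot 95 = \left(- \frac{3}{5} + 2\right) 9 \cdot 95 = \frac{7}{5} \cdot 9 \cdot 95 = \frac{63}{5} \cdot 95 = 1197$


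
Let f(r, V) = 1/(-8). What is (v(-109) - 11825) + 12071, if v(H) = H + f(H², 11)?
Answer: 1095/8 ≈ 136.88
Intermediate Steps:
f(r, V) = -⅛
v(H) = -⅛ + H (v(H) = H - ⅛ = -⅛ + H)
(v(-109) - 11825) + 12071 = ((-⅛ - 109) - 11825) + 12071 = (-873/8 - 11825) + 12071 = -95473/8 + 12071 = 1095/8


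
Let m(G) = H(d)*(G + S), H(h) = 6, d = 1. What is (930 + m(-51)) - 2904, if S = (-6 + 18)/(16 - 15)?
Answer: -2208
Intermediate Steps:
S = 12 (S = 12/1 = 12*1 = 12)
m(G) = 72 + 6*G (m(G) = 6*(G + 12) = 6*(12 + G) = 72 + 6*G)
(930 + m(-51)) - 2904 = (930 + (72 + 6*(-51))) - 2904 = (930 + (72 - 306)) - 2904 = (930 - 234) - 2904 = 696 - 2904 = -2208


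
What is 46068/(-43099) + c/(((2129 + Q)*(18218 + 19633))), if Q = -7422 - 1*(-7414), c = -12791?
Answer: -528425874191/494296095447 ≈ -1.0690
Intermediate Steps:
Q = -8 (Q = -7422 + 7414 = -8)
46068/(-43099) + c/(((2129 + Q)*(18218 + 19633))) = 46068/(-43099) - 12791*1/((2129 - 8)*(18218 + 19633)) = 46068*(-1/43099) - 12791/(2121*37851) = -46068/43099 - 12791/80281971 = -528425874191/494296095447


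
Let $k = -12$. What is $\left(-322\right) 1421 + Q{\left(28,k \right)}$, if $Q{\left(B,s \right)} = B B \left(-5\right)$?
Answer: $-461482$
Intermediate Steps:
$Q{\left(B,s \right)} = - 5 B^{2}$ ($Q{\left(B,s \right)} = B^{2} \left(-5\right) = - 5 B^{2}$)
$\left(-322\right) 1421 + Q{\left(28,k \right)} = \left(-322\right) 1421 - 5 \cdot 28^{2} = -457562 - 3920 = -461482$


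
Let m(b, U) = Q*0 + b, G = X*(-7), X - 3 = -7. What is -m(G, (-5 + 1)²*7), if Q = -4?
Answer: -28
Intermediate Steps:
X = -4 (X = 3 - 7 = -4)
G = 28 (G = -4*(-7) = 28)
m(b, U) = b (m(b, U) = -4*0 + b = 0 + b = b)
-m(G, (-5 + 1)²*7) = -1*28 = -28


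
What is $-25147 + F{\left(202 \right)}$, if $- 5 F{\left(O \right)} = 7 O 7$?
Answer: $- \frac{135633}{5} \approx -27127.0$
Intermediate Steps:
$F{\left(O \right)} = - \frac{49 O}{5}$ ($F{\left(O \right)} = - \frac{7 O 7}{5} = - \frac{49 O}{5}$)
$-25147 + F{\left(202 \right)} = -25147 - \frac{9898}{5} = - \frac{135633}{5}$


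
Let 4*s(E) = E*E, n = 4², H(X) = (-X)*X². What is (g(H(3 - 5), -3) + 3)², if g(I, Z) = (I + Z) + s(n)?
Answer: 5184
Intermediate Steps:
H(X) = -X³
n = 16
s(E) = E²/4 (s(E) = (E*E)/4 = E²/4)
g(I, Z) = 64 + I + Z (g(I, Z) = (I + Z) + (¼)*16² = (I + Z) + (¼)*256 = (I + Z) + 64 = 64 + I + Z)
(g(H(3 - 5), -3) + 3)² = ((64 - (3 - 5)³ - 3) + 3)² = ((64 - 1*(-2)³ - 3) + 3)² = ((64 - 1*(-8) - 3) + 3)² = ((64 + 8 - 3) + 3)² = (69 + 3)² = 72² = 5184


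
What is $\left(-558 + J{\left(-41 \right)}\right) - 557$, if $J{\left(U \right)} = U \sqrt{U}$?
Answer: $-1115 - 41 i \sqrt{41} \approx -1115.0 - 262.53 i$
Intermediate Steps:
$J{\left(U \right)} = U^{\frac{3}{2}}$
$\left(-558 + J{\left(-41 \right)}\right) - 557 = \left(-558 + \left(-41\right)^{\frac{3}{2}}\right) - 557 = \left(-558 - 41 i \sqrt{41}\right) - 557 = -1115 - 41 i \sqrt{41}$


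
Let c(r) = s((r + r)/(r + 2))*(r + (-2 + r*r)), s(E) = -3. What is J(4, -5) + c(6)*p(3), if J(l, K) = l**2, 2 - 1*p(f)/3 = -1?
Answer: -1064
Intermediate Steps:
p(f) = 9 (p(f) = 6 - 3*(-1) = 6 + 3 = 9)
c(r) = 6 - 3*r - 3*r**2 (c(r) = -3*(r + (-2 + r*r)) = -3*(r + (-2 + r**2)) = -3*(-2 + r + r**2) = 6 - 3*r - 3*r**2)
J(4, -5) + c(6)*p(3) = 4**2 + (6 - 3*6 - 3*6**2)*9 = 16 + (6 - 18 - 3*36)*9 = 16 + (6 - 18 - 108)*9 = 16 - 120*9 = 16 - 1080 = -1064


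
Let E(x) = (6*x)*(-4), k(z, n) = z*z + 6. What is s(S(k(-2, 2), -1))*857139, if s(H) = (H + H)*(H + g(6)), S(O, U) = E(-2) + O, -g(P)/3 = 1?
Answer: 5468546820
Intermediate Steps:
g(P) = -3 (g(P) = -3*1 = -3)
k(z, n) = 6 + z² (k(z, n) = z² + 6 = 6 + z²)
E(x) = -24*x
S(O, U) = 48 + O (S(O, U) = -24*(-2) + O = 48 + O)
s(H) = 2*H*(-3 + H) (s(H) = (H + H)*(H - 3) = (2*H)*(-3 + H) = 2*H*(-3 + H))
s(S(k(-2, 2), -1))*857139 = (2*(48 + (6 + (-2)²))*(-3 + (48 + (6 + (-2)²))))*857139 = (2*(48 + (6 + 4))*(-3 + (48 + (6 + 4))))*857139 = (2*(48 + 10)*(-3 + (48 + 10)))*857139 = (2*58*(-3 + 58))*857139 = (2*58*55)*857139 = 6380*857139 = 5468546820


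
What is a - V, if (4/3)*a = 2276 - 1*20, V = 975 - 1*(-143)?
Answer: 574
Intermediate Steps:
V = 1118 (V = 975 + 143 = 1118)
a = 1692 (a = 3*(2276 - 1*20)/4 = 3*(2276 - 20)/4 = (3/4)*2256 = 1692)
a - V = 1692 - 1*1118 = 1692 - 1118 = 574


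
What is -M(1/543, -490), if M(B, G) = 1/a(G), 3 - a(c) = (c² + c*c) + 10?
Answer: 1/480207 ≈ 2.0824e-6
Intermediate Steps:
a(c) = -7 - 2*c² (a(c) = 3 - ((c² + c*c) + 10) = 3 - ((c² + c²) + 10) = 3 - (2*c² + 10) = 3 - (10 + 2*c²) = 3 + (-10 - 2*c²) = -7 - 2*c²)
M(B, G) = 1/(-7 - 2*G²)
-M(1/543, -490) = -(-1)/(7 + 2*(-490)²) = -(-1)/(7 + 2*240100) = -(-1)/(7 + 480200) = -(-1)/480207 = -1*(-1/480207) = 1/480207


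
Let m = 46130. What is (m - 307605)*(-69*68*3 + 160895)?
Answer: -38389498025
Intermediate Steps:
(m - 307605)*(-69*68*3 + 160895) = (46130 - 307605)*(-69*68*3 + 160895) = -261475*(-4692*3 + 160895) = -261475*(-14076 + 160895) = -261475*146819 = -38389498025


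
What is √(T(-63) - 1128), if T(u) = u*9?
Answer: I*√1695 ≈ 41.17*I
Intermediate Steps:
T(u) = 9*u
√(T(-63) - 1128) = √(9*(-63) - 1128) = √(-567 - 1128) = √(-1695) = I*√1695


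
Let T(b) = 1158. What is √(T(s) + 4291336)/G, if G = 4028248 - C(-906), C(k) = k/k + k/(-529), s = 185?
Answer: 529*√4292494/2130941757 ≈ 0.00051433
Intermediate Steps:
C(k) = 1 - k/529 (C(k) = 1 + k*(-1/529) = 1 - k/529)
G = 2130941757/529 (G = 4028248 - (1 - 1/529*(-906)) = 4028248 - (1 + 906/529) = 4028248 - 1*1435/529 = 4028248 - 1435/529 = 2130941757/529 ≈ 4.0282e+6)
√(T(s) + 4291336)/G = √(1158 + 4291336)/(2130941757/529) = √4292494*(529/2130941757) = 529*√4292494/2130941757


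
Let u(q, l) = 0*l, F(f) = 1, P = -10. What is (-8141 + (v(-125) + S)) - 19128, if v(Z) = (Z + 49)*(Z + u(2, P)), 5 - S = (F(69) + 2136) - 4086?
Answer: -15815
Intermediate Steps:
u(q, l) = 0
S = 1954 (S = 5 - ((1 + 2136) - 4086) = 5 - (2137 - 4086) = 5 - 1*(-1949) = 5 + 1949 = 1954)
v(Z) = Z*(49 + Z) (v(Z) = (Z + 49)*(Z + 0) = (49 + Z)*Z = Z*(49 + Z))
(-8141 + (v(-125) + S)) - 19128 = (-8141 + (-125*(49 - 125) + 1954)) - 19128 = (-8141 + (-125*(-76) + 1954)) - 19128 = (-8141 + (9500 + 1954)) - 19128 = (-8141 + 11454) - 19128 = 3313 - 19128 = -15815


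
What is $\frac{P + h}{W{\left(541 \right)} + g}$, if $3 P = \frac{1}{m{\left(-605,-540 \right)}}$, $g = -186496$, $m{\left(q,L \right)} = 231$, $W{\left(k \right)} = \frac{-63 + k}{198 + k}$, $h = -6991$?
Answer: $\frac{1790139559}{47754652869} \approx 0.037486$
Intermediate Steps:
$W{\left(k \right)} = \frac{-63 + k}{198 + k}$
$P = \frac{1}{693}$ ($P = \frac{1}{3 \cdot 231} = \frac{1}{3} \cdot \frac{1}{231} = \frac{1}{693} \approx 0.001443$)
$\frac{P + h}{W{\left(541 \right)} + g} = \frac{\frac{1}{693} - 6991}{\frac{-63 + 541}{198 + 541} - 186496} = - \frac{4844762}{693 \left(\frac{1}{739} \cdot 478 - 186496\right)} = - \frac{4844762}{693 \left(\frac{478}{739} - 186496\right)} = - \frac{4844762}{693 \left(- \frac{137820066}{739}\right)} = \left(- \frac{4844762}{693}\right) \left(- \frac{739}{137820066}\right) = \frac{1790139559}{47754652869}$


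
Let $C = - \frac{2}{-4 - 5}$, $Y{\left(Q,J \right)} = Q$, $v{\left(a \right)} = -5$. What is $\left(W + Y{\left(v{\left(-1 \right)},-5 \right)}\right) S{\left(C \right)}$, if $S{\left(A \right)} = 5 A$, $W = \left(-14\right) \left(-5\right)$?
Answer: $\frac{650}{9} \approx 72.222$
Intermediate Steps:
$C = \frac{2}{9}$ ($C = - \frac{2}{-4 - 5} = - \frac{2}{-9} = \left(-2\right) \left(- \frac{1}{9}\right) = \frac{2}{9} \approx 0.22222$)
$W = 70$
$\left(W + Y{\left(v{\left(-1 \right)},-5 \right)}\right) S{\left(C \right)} = \left(70 - 5\right) 5 \cdot \frac{2}{9} = 65 \cdot \frac{10}{9} = \frac{650}{9}$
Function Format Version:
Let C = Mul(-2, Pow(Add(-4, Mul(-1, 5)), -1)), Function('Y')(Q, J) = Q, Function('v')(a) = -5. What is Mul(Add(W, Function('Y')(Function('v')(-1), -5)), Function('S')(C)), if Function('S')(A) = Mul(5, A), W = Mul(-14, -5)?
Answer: Rational(650, 9) ≈ 72.222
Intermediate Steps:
C = Rational(2, 9) (C = Mul(-2, Pow(Add(-4, -5), -1)) = Mul(-2, Pow(-9, -1)) = Mul(-2, Rational(-1, 9)) = Rational(2, 9) ≈ 0.22222)
W = 70
Mul(Add(W, Function('Y')(Function('v')(-1), -5)), Function('S')(C)) = Mul(Add(70, -5), Mul(5, Rational(2, 9))) = Mul(65, Rational(10, 9)) = Rational(650, 9)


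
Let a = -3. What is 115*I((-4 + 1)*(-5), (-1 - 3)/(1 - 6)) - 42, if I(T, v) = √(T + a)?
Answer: -42 + 230*√3 ≈ 356.37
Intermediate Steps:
I(T, v) = √(-3 + T) (I(T, v) = √(T - 3) = √(-3 + T))
115*I((-4 + 1)*(-5), (-1 - 3)/(1 - 6)) - 42 = 115*√(-3 + (-4 + 1)*(-5)) - 42 = 115*√(-3 - 3*(-5)) - 42 = 115*√(-3 + 15) - 42 = 115*√12 - 42 = 115*(2*√3) - 42 = 230*√3 - 42 = -42 + 230*√3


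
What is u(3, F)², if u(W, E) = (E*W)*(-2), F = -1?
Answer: 36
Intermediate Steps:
u(W, E) = -2*E*W
u(3, F)² = (-2*(-1)*3)² = 6² = 36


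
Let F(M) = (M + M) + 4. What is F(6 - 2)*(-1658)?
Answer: -19896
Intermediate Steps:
F(M) = 4 + 2*M (F(M) = 2*M + 4 = 4 + 2*M)
F(6 - 2)*(-1658) = (4 + 2*(6 - 2))*(-1658) = (4 + 2*4)*(-1658) = (4 + 8)*(-1658) = 12*(-1658) = -19896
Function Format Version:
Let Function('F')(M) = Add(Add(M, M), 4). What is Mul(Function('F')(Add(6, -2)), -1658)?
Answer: -19896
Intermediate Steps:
Function('F')(M) = Add(4, Mul(2, M)) (Function('F')(M) = Add(Mul(2, M), 4) = Add(4, Mul(2, M)))
Mul(Function('F')(Add(6, -2)), -1658) = Mul(Add(4, Mul(2, Add(6, -2))), -1658) = Mul(Add(4, Mul(2, 4)), -1658) = Mul(Add(4, 8), -1658) = Mul(12, -1658) = -19896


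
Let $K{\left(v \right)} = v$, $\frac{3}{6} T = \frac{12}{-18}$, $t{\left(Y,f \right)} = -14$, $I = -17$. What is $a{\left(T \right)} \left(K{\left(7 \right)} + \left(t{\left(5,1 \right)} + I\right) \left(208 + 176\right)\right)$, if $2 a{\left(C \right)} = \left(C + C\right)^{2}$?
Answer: $- \frac{380704}{9} \approx -42300.0$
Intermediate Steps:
$T = - \frac{4}{3}$ ($T = 2 \frac{12}{-18} = 2 \cdot 12 \left(- \frac{1}{18}\right) = 2 \left(- \frac{2}{3}\right) = - \frac{4}{3} \approx -1.3333$)
$a{\left(C \right)} = 2 C^{2}$ ($a{\left(C \right)} = \frac{\left(C + C\right)^{2}}{2} = \frac{\left(2 C\right)^{2}}{2} = \frac{4 C^{2}}{2} = 2 C^{2}$)
$a{\left(T \right)} \left(K{\left(7 \right)} + \left(t{\left(5,1 \right)} + I\right) \left(208 + 176\right)\right) = 2 \left(- \frac{4}{3}\right)^{2} \left(7 + \left(-14 - 17\right) \left(208 + 176\right)\right) = 2 \cdot \frac{16}{9} \left(7 - 11904\right) = \frac{32 \left(7 - 11904\right)}{9} = \frac{32}{9} \left(-11897\right) = - \frac{380704}{9}$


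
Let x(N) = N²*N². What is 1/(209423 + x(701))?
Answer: 1/241475152224 ≈ 4.1412e-12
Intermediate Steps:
x(N) = N⁴
1/(209423 + x(701)) = 1/(209423 + 701⁴) = 1/(209423 + 241474942801) = 1/241475152224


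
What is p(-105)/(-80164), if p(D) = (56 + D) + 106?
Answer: -57/80164 ≈ -0.00071104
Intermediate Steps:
p(D) = 162 + D
p(-105)/(-80164) = (162 - 105)/(-80164) = 57*(-1/80164) = -57/80164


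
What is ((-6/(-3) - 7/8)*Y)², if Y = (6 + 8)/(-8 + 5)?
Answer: 441/16 ≈ 27.563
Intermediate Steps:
Y = -14/3 (Y = 14/(-3) = 14*(-⅓) = -14/3 ≈ -4.6667)
((-6/(-3) - 7/8)*Y)² = ((-6/(-3) - 7/8)*(-14/3))² = ((-6*(-⅓) - 7*⅛)*(-14/3))² = ((2 - 7/8)*(-14/3))² = ((9/8)*(-14/3))² = (-21/4)² = 441/16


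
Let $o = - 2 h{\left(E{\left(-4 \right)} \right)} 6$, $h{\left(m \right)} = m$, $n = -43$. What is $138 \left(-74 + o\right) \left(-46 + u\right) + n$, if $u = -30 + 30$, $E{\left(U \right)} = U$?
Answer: $165005$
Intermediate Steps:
$o = 48$ ($o = \left(-2\right) \left(-4\right) 6 = 8 \cdot 6 = 48$)
$u = 0$
$138 \left(-74 + o\right) \left(-46 + u\right) + n = 138 \left(-74 + 48\right) \left(-46 + 0\right) - 43 = 138 \left(\left(-26\right) \left(-46\right)\right) - 43 = 138 \cdot 1196 - 43 = 165048 - 43 = 165005$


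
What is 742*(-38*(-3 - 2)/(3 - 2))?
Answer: 140980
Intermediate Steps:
742*(-38*(-3 - 2)/(3 - 2)) = 742*(-(-190)/1) = 742*(-(-190)) = 742*(-38*(-5)) = 742*190 = 140980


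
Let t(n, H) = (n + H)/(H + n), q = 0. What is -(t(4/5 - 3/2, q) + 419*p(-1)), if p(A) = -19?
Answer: 7960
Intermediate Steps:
t(n, H) = 1 (t(n, H) = (H + n)/(H + n) = 1)
-(t(4/5 - 3/2, q) + 419*p(-1)) = -(1 + 419*(-19)) = -(1 - 7961) = -1*(-7960) = 7960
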